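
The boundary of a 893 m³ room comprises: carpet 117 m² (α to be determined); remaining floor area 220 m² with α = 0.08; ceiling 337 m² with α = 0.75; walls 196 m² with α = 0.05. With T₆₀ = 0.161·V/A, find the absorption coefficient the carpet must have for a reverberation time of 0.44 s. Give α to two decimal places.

0.40

Required total absorption A = 0.161·893/0.44 = 326.76 m².
Absorption from the other surfaces = 220·0.08 + 337·0.75 + 196·0.05 = 280.15 m², so the carpet must supply 46.61 m² over 117 m².
α = 46.61/117 = 0.398.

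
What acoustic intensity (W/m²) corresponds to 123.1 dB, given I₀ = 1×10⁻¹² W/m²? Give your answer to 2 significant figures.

2.0 W/m²

I/I₀ = 10^(123.1/10) = 2.042e+12, so I = 2.042e+12 × 10⁻¹² W/m².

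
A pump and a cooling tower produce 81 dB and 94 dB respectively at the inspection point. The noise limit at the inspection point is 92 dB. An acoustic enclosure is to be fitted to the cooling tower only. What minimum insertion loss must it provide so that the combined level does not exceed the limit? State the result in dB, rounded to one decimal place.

Fixed contribution from the other source: Σ 10^(L/10) = 10^(81/10) = 1.259e+08 (81.00 dB).
The limit corresponds to 10^(92/10) = 1.585e+09; subtracting the fixed part leaves 1.459e+09 for the cooling tower, i.e. 91.64 dB.
Required insertion loss = 94 − 91.64 = 2.36 dB.

2.4 dB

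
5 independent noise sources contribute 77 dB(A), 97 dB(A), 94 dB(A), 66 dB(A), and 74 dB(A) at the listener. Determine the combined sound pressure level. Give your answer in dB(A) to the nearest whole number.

99 dB(A)

Incoherent sources combine by intensity addition: L_total = 10·log₁₀(Σ 10^(L_i/10)).
Σ 10^(L/10) = 10^(77/10) + 10^(97/10) + 10^(94/10) + 10^(66/10) + 10^(74/10) = 7.603e+09.
L_total = 10·log₁₀(7.603e+09) = 98.81 dB(A).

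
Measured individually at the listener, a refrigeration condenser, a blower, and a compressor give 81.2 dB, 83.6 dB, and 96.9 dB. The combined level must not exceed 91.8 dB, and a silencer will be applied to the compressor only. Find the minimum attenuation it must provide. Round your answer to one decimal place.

The untreated sources together contribute 10^(81.2/10) + 10^(83.6/10) = 3.609e+08, i.e. 85.57 dB.
The limit corresponds to 10^(91.8/10) = 1.514e+09; subtracting the fixed part leaves 1.153e+09 for the compressor, i.e. 90.62 dB.
So the compressor must be reduced from 96.9 to 90.62 dB: IL = 6.28 dB.

6.3 dB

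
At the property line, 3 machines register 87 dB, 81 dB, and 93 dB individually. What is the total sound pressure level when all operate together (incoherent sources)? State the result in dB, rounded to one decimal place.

94.2 dB

Incoherent sources combine by intensity addition: L_total = 10·log₁₀(Σ 10^(L_i/10)).
Σ 10^(L/10) = 10^(87/10) + 10^(81/10) + 10^(93/10) = 2.622e+09.
L_total = 10·log₁₀(2.622e+09) = 94.19 dB.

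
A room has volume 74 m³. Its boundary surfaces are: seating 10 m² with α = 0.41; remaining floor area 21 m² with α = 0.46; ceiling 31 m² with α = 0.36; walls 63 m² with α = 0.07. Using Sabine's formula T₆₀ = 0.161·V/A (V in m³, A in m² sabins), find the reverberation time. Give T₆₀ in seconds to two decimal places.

Total absorption A = 10·0.41 + 21·0.46 + 31·0.36 + 63·0.07 = 29.33 m² sabins.
T₆₀ = 0.161 × 74 / 29.33 = 0.406 s.

0.41 s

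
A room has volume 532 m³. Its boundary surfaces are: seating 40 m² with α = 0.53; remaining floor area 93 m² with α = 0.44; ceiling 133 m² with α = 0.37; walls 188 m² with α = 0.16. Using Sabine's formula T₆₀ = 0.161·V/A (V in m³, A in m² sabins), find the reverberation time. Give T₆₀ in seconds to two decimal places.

0.61 s

Summing Sᵢαᵢ: 40·0.53 + 93·0.44 + 133·0.37 + 188·0.16 = 141.41 m².
T₆₀ = 0.161·V/A = 0.161·532/141.41 = 0.606 s.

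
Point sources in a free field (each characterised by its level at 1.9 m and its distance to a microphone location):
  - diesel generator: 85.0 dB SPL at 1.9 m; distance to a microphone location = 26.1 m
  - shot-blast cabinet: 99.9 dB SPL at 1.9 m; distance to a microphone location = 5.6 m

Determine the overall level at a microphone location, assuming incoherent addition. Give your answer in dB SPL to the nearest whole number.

91 dB SPL

Apply inverse-square spreading to bring every level to the receiver, then sum 10^(L/10).
diesel generator: 85.0 − 20·log₁₀(26.1/1.9) = 85.0 − 22.76 = 62.24 dB SPL.
shot-blast cabinet: 99.9 − 20·log₁₀(5.6/1.9) = 99.9 − 9.39 = 90.51 dB SPL.
Σ 10^(L/10) = 1.127e+09 → L_total = 10·log₁₀(1.127e+09) = 90.52 dB SPL.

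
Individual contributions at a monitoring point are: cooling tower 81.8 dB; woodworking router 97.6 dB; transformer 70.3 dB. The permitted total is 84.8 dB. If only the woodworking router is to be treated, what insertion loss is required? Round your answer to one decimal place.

16.1 dB

The untreated sources together contribute 10^(81.8/10) + 10^(70.3/10) = 1.621e+08, i.e. 82.10 dB.
The limit corresponds to 10^(84.8/10) = 3.020e+08; subtracting the fixed part leaves 1.399e+08 for the woodworking router, i.e. 81.46 dB.
So the woodworking router must be reduced from 97.6 to 81.46 dB: IL = 16.14 dB.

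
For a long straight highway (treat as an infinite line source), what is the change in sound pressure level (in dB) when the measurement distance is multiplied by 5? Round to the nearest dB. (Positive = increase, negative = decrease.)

-7 dB

A line source loses 3 dB per doubling of distance; generally ΔL = −10·log₁₀(r₂/r₁).
ΔL = −10·log₁₀(5) = -6.99 dB.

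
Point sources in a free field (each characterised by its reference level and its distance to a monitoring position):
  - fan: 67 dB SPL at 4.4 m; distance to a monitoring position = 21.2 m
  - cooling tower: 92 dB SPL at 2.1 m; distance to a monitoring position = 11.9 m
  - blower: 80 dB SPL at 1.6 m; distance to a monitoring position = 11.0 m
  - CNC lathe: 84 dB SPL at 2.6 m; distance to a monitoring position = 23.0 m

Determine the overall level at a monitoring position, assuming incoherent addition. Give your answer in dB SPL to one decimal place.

First find each source's level at the receiver (point-source: −20·log₁₀(r/r_ref)), then combine on an intensity basis.
fan: 67 − 20·log₁₀(21.2/4.4) = 67 − 13.66 = 53.34 dB SPL.
cooling tower: 92 − 20·log₁₀(11.9/2.1) = 92 − 15.07 = 76.93 dB SPL.
blower: 80 − 20·log₁₀(11.0/1.6) = 80 − 16.75 = 63.25 dB SPL.
CNC lathe: 84 − 20·log₁₀(23.0/2.6) = 84 − 18.94 = 65.06 dB SPL.
Σ 10^(L/10) = 5.490e+07 → L_total = 10·log₁₀(5.490e+07) = 77.40 dB SPL.

77.4 dB SPL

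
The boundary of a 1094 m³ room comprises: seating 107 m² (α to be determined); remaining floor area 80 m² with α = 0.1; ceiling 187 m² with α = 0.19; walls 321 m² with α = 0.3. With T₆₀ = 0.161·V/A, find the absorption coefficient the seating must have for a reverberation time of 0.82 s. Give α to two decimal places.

0.70

Required total absorption A = 0.161·1094/0.82 = 214.80 m².
Absorption from the other surfaces = 80·0.1 + 187·0.19 + 321·0.3 = 139.83 m², so the seating must supply 74.97 m² over 107 m².
α = 74.97/107 = 0.701.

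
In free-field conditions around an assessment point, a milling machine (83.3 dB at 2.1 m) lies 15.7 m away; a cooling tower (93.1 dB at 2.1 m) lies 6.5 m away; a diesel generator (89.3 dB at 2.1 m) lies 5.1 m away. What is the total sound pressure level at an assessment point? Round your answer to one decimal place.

85.6 dB

Propagate each source to the receiver with L = L_ref − 20·log₁₀(r/r_ref), then add intensities.
milling machine: 83.3 − 20·log₁₀(15.7/2.1) = 83.3 − 17.47 = 65.83 dB.
cooling tower: 93.1 − 20·log₁₀(6.5/2.1) = 93.1 − 9.81 = 83.29 dB.
diesel generator: 89.3 − 20·log₁₀(5.1/2.1) = 89.3 − 7.71 = 81.59 dB.
Σ 10^(L/10) = 3.612e+08 → L_total = 10·log₁₀(3.612e+08) = 85.58 dB.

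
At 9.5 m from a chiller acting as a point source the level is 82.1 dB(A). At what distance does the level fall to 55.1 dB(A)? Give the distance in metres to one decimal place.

For a point source L₁ − L₂ = 20·log₁₀(r₂/r₁), so r₂ = r₁·10^((L₁−L₂)/20).
r₂ = 9.5·10^((82.1−55.1)/20) = 9.5·10^(27.0/20) = 212.68 m.

212.7 m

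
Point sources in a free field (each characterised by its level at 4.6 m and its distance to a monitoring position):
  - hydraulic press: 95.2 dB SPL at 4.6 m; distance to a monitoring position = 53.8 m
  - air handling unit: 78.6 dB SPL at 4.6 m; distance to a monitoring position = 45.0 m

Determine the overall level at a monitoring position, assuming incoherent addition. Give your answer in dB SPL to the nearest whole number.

Apply inverse-square spreading to bring every level to the receiver, then sum 10^(L/10).
hydraulic press: 95.2 − 20·log₁₀(53.8/4.6) = 95.2 − 21.36 = 73.84 dB SPL.
air handling unit: 78.6 − 20·log₁₀(45.0/4.6) = 78.6 − 19.81 = 58.79 dB SPL.
Σ 10^(L/10) = 2.496e+07 → L_total = 10·log₁₀(2.496e+07) = 73.97 dB SPL.

74 dB SPL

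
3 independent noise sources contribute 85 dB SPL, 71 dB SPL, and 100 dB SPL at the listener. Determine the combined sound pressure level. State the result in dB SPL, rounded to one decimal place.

For uncorrelated sources the intensities add, so convert each level to linear form, sum, and take 10·log₁₀ of the total.
Σ 10^(L/10) = 10^(85/10) + 10^(71/10) + 10^(100/10) = 1.033e+10.
L_total = 10·log₁₀(1.033e+10) = 100.14 dB SPL.

100.1 dB SPL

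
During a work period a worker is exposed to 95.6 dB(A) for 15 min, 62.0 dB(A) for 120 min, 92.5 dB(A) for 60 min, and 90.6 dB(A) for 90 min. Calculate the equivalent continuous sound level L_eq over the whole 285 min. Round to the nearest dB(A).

90 dB(A)

Weight each interval's intensity by its duration and average over T = 285 min:
Σ tᵢ·10^(Lᵢ/10) = 15·10^(95.6/10) + 120·10^(62.0/10) + 60·10^(92.5/10) + 90·10^(90.6/10) = 2.647e+11.
L_eq = 10·log₁₀(2.647e+11/285) = 89.68 dB(A).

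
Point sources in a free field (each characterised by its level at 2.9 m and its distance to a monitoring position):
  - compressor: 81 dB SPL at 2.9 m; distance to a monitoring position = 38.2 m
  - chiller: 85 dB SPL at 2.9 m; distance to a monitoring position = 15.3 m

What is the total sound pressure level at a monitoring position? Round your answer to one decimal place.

Apply inverse-square spreading to bring every level to the receiver, then sum 10^(L/10).
compressor: 81 − 20·log₁₀(38.2/2.9) = 81 − 22.39 = 58.61 dB SPL.
chiller: 85 − 20·log₁₀(15.3/2.9) = 85 − 14.45 = 70.55 dB SPL.
Σ 10^(L/10) = 1.209e+07 → L_total = 10·log₁₀(1.209e+07) = 70.82 dB SPL.

70.8 dB SPL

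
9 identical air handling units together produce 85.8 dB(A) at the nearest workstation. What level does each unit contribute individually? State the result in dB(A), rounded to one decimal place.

9 equal contributions raise the level by 10·log₁₀ 9 = 9.542 dB, so each unit alone gives 85.8 − 9.542.

76.3 dB(A)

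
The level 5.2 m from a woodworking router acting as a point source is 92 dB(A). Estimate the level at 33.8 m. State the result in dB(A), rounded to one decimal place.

For a point source, L₂ = L₁ − 20·log₁₀(r₂/r₁).
L₂ = 92 − 20·log₁₀(33.8/5.2) = 92 − 16.258 = 75.74 dB(A).

75.7 dB(A)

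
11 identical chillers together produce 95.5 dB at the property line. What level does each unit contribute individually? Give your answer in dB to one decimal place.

85.1 dB

For N identical incoherent sources L_total = L₁ + 10·log₁₀ N, so L₁ = 95.5 − 10·log₁₀(11) = 95.5 − 10.414.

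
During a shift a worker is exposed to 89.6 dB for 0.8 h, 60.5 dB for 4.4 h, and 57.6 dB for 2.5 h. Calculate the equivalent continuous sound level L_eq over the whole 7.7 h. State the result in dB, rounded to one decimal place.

L_eq = 10·log₁₀[(1/T)·Σ tᵢ·10^(Lᵢ/10)] with T = 7.7 h.
Σ tᵢ·10^(Lᵢ/10) = 0.8·10^(89.6/10) + 4.4·10^(60.5/10) + 2.5·10^(57.6/10) = 7.360e+08.
L_eq = 10·log₁₀(7.360e+08/7.7) = 79.80 dB.

79.8 dB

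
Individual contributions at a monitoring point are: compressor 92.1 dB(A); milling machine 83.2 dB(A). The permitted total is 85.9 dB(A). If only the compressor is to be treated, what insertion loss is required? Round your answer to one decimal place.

9.5 dB

Fixed contribution from the other source: Σ 10^(L/10) = 10^(83.2/10) = 2.089e+08 (83.20 dB(A)).
The limit corresponds to 10^(85.9/10) = 3.890e+08; subtracting the fixed part leaves 1.801e+08 for the compressor, i.e. 82.56 dB(A).
Required insertion loss = 92.1 − 82.56 = 9.54 dB.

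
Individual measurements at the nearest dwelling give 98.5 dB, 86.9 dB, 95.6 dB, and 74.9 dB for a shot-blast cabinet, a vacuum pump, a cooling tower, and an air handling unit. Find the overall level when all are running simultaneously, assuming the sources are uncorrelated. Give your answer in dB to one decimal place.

For uncorrelated sources the intensities add, so convert each level to linear form, sum, and take 10·log₁₀ of the total.
Σ 10^(L/10) = 10^(98.5/10) + 10^(86.9/10) + 10^(95.6/10) + 10^(74.9/10) = 1.123e+10.
L_total = 10·log₁₀(1.123e+10) = 100.50 dB.

100.5 dB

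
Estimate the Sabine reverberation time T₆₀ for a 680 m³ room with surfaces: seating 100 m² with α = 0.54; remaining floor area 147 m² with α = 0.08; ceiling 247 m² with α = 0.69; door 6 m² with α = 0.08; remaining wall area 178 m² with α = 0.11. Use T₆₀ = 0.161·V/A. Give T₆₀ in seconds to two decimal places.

Summing Sᵢαᵢ: 100·0.54 + 147·0.08 + 247·0.69 + 6·0.08 + 178·0.11 = 256.25 m².
T₆₀ = 0.161 × 680 / 256.25 = 0.427 s.

0.43 s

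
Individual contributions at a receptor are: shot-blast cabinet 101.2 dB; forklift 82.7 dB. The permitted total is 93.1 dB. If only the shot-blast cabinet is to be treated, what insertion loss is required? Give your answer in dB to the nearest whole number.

Everything except the shot-blast cabinet sums to 10^(82.7/10) = 1.862e+08 in linear terms, 82.70 dB.
The limit corresponds to 10^(93.1/10) = 2.042e+09; subtracting the fixed part leaves 1.856e+09 for the shot-blast cabinet, i.e. 92.68 dB.
So the shot-blast cabinet must be reduced from 101.2 to 92.68 dB: IL = 8.52 dB.

9 dB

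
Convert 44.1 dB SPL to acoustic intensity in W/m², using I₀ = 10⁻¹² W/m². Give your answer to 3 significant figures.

I = I₀·10^(L/10) = 10⁻¹² × 10^(44.1/10) = 10^(-7.590).

2.57e-08 W/m²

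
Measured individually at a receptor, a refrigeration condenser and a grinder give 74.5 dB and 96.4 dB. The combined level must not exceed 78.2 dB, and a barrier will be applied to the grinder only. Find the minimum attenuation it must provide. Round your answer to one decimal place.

Fixed contribution from the other source: Σ 10^(L/10) = 10^(74.5/10) = 2.818e+07 (74.50 dB).
To meet 78.2 dB overall, the treated grinder may contribute at most 10^(78.2/10) − 2.818e+07 = 3.789e+07, i.e. 75.78 dB.
So the grinder must be reduced from 96.4 to 75.78 dB: IL = 20.62 dB.

20.6 dB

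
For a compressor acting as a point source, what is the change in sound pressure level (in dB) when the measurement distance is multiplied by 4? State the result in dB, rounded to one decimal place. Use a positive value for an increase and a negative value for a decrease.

Point-source spreading: ΔL = −20·log₁₀(r₂/r₁).
ΔL = −20·log₁₀(4) = -12.04 dB.

-12.0 dB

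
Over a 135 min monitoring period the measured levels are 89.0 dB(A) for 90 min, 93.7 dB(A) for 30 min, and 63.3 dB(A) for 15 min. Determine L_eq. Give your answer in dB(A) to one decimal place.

Weight each interval's intensity by its duration and average over T = 135 min:
Σ tᵢ·10^(Lᵢ/10) = 90·10^(89.0/10) + 30·10^(93.7/10) + 15·10^(63.3/10) = 1.418e+11.
L_eq = 10·log₁₀(1.418e+11/135) = 90.21 dB(A).

90.2 dB(A)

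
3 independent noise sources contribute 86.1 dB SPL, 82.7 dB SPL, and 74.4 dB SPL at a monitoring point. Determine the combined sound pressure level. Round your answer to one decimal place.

For uncorrelated sources the intensities add, so convert each level to linear form, sum, and take 10·log₁₀ of the total.
Σ 10^(L/10) = 10^(86.1/10) + 10^(82.7/10) + 10^(74.4/10) = 6.211e+08.
L_total = 10·log₁₀(6.211e+08) = 87.93 dB SPL.

87.9 dB SPL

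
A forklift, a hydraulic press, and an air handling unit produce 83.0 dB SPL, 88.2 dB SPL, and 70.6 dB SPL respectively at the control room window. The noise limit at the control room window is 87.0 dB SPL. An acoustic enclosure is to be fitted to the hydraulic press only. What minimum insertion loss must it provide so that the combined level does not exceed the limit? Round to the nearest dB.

4 dB

Everything except the hydraulic press sums to 10^(83.0/10) + 10^(70.6/10) = 2.110e+08 in linear terms, 83.24 dB SPL.
To meet 87.0 dB SPL overall, the treated hydraulic press may contribute at most 10^(87.0/10) − 2.110e+08 = 2.902e+08, i.e. 84.63 dB SPL.
Required insertion loss = 88.2 − 84.63 = 3.57 dB.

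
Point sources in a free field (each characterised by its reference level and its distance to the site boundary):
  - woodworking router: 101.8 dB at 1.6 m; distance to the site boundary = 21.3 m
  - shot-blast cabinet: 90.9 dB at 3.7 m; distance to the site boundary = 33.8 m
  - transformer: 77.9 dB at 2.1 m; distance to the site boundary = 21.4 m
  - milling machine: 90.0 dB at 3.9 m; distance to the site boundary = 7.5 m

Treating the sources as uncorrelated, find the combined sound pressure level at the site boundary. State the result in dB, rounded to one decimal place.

Apply inverse-square spreading to bring every level to the receiver, then sum 10^(L/10).
woodworking router: 101.8 − 20·log₁₀(21.3/1.6) = 101.8 − 22.49 = 79.31 dB.
shot-blast cabinet: 90.9 − 20·log₁₀(33.8/3.7) = 90.9 − 19.21 = 71.69 dB.
transformer: 77.9 − 20·log₁₀(21.4/2.1) = 77.9 − 20.16 = 57.74 dB.
milling machine: 90.0 − 20·log₁₀(7.5/3.9) = 90.0 − 5.68 = 84.32 dB.
Σ 10^(L/10) = 3.711e+08 → L_total = 10·log₁₀(3.711e+08) = 85.70 dB.

85.7 dB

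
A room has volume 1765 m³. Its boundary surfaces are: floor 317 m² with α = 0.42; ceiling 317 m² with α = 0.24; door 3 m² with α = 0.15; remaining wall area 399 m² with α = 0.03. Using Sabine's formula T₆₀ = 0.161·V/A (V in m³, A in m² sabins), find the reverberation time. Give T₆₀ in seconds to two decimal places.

Total absorption A = 317·0.42 + 317·0.24 + 3·0.15 + 399·0.03 = 221.64 m² sabins.
T₆₀ = 0.161 × 1765 / 221.64 = 1.282 s.

1.28 s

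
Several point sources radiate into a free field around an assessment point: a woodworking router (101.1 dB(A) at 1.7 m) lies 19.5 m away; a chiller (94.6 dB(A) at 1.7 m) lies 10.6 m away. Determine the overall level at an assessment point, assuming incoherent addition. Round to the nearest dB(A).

82 dB(A)

First find each source's level at the receiver (point-source: −20·log₁₀(r/r_ref)), then combine on an intensity basis.
woodworking router: 101.1 − 20·log₁₀(19.5/1.7) = 101.1 − 21.19 = 79.91 dB(A).
chiller: 94.6 − 20·log₁₀(10.6/1.7) = 94.6 − 15.90 = 78.70 dB(A).
Σ 10^(L/10) = 1.721e+08 → L_total = 10·log₁₀(1.721e+08) = 82.36 dB(A).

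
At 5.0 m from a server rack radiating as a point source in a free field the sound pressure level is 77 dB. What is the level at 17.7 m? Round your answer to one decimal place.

66.0 dB

Spherical spreading from a point source gives a 20·log₁₀(r₂/r₁) drop.
L₂ = 77 − 20·log₁₀(17.7/5.0) = 77 − 10.980 = 66.02 dB.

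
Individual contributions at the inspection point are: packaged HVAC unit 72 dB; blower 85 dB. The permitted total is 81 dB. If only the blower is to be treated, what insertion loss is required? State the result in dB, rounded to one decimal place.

Everything except the blower sums to 10^(72/10) = 1.585e+07 in linear terms, 72.00 dB.
The limit corresponds to 10^(81/10) = 1.259e+08; subtracting the fixed part leaves 1.100e+08 for the blower, i.e. 80.42 dB.
So the blower must be reduced from 85 to 80.42 dB: IL = 4.58 dB.

4.6 dB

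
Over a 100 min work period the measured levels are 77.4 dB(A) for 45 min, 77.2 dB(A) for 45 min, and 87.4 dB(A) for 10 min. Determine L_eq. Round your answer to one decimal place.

80.1 dB(A)

The energy average is taken in the linear domain: L_eq = 10·log₁₀[(Σ tᵢ·10^(Lᵢ/10))/T], T = 100 min.
Σ tᵢ·10^(Lᵢ/10) = 45·10^(77.4/10) + 45·10^(77.2/10) + 10·10^(87.4/10) = 1.033e+10.
L_eq = 10·log₁₀(1.033e+10/100) = 80.14 dB(A).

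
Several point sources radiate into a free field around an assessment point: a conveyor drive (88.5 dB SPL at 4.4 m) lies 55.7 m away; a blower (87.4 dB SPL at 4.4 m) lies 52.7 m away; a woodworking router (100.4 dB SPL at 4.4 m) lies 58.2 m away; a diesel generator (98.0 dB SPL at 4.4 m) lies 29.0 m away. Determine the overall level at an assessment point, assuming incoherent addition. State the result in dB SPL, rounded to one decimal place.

83.3 dB SPL

Apply inverse-square spreading to bring every level to the receiver, then sum 10^(L/10).
conveyor drive: 88.5 − 20·log₁₀(55.7/4.4) = 88.5 − 22.05 = 66.45 dB SPL.
blower: 87.4 − 20·log₁₀(52.7/4.4) = 87.4 − 21.57 = 65.83 dB SPL.
woodworking router: 100.4 − 20·log₁₀(58.2/4.4) = 100.4 − 22.43 = 77.97 dB SPL.
diesel generator: 98.0 − 20·log₁₀(29.0/4.4) = 98.0 − 16.38 = 81.62 dB SPL.
Σ 10^(L/10) = 2.162e+08 → L_total = 10·log₁₀(2.162e+08) = 83.35 dB SPL.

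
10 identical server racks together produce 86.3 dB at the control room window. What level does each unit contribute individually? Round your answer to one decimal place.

10 equal contributions raise the level by 10·log₁₀ 10 = 10.000 dB, so each unit alone gives 86.3 − 10.000.

76.3 dB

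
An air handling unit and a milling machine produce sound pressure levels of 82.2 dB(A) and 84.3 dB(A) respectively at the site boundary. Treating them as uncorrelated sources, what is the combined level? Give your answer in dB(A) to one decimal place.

86.4 dB(A)

Incoherent sources combine by intensity addition: L_total = 10·log₁₀(Σ 10^(L_i/10)).
Σ 10^(L/10) = 10^(82.2/10) + 10^(84.3/10) = 4.351e+08.
L_total = 10·log₁₀(4.351e+08) = 86.39 dB(A).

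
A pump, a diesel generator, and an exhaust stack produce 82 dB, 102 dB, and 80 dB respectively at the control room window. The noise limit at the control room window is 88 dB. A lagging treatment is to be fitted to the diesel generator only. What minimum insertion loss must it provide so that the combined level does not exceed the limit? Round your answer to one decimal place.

16.3 dB

The untreated sources together contribute 10^(82/10) + 10^(80/10) = 2.585e+08, i.e. 84.12 dB.
The limit corresponds to 10^(88/10) = 6.310e+08; subtracting the fixed part leaves 3.725e+08 for the diesel generator, i.e. 85.71 dB.
So the diesel generator must be reduced from 102 to 85.71 dB: IL = 16.29 dB.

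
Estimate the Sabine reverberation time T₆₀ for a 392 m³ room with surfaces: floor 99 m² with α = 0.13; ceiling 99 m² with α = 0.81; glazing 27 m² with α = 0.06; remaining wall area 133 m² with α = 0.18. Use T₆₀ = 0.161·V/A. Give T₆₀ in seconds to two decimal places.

0.53 s

A = Σ Sᵢαᵢ = 99·0.13 + 99·0.81 + 27·0.06 + 133·0.18 = 118.62 m².
T₆₀ = 0.161 × 392 / 118.62 = 0.532 s.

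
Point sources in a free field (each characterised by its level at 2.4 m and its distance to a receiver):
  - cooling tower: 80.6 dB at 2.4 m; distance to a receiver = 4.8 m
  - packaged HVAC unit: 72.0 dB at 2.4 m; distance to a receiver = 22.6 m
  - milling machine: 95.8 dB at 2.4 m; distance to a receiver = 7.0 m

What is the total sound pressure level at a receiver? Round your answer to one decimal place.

Apply inverse-square spreading to bring every level to the receiver, then sum 10^(L/10).
cooling tower: 80.6 − 20·log₁₀(4.8/2.4) = 80.6 − 6.02 = 74.58 dB.
packaged HVAC unit: 72.0 − 20·log₁₀(22.6/2.4) = 72.0 − 19.48 = 52.52 dB.
milling machine: 95.8 − 20·log₁₀(7.0/2.4) = 95.8 − 9.30 = 86.50 dB.
Σ 10^(L/10) = 4.758e+08 → L_total = 10·log₁₀(4.758e+08) = 86.77 dB.

86.8 dB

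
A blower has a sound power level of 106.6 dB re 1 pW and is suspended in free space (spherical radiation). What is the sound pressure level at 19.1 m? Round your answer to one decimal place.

The power spreads over a sphere of area 4π·r², so L_p = L_w − 10·log₁₀(4π·r²).
4π·r² = 4584 m², 10·log₁₀ of that is 36.613 dB.
L_p = 106.6 − 36.613 = 69.99 dB.

70.0 dB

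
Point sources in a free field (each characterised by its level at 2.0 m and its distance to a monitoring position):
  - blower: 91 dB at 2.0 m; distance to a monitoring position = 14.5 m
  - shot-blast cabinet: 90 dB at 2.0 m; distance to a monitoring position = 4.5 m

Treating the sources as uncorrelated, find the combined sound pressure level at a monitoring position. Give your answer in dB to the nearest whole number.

Apply inverse-square spreading to bring every level to the receiver, then sum 10^(L/10).
blower: 91 − 20·log₁₀(14.5/2.0) = 91 − 17.21 = 73.79 dB.
shot-blast cabinet: 90 − 20·log₁₀(4.5/2.0) = 90 − 7.04 = 82.96 dB.
Σ 10^(L/10) = 2.215e+08 → L_total = 10·log₁₀(2.215e+08) = 83.45 dB.

83 dB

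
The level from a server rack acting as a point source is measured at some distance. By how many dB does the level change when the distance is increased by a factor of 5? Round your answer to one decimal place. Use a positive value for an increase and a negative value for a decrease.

-14.0 dB

Point-source spreading: ΔL = −20·log₁₀(r₂/r₁).
ΔL = −20·log₁₀(5) = -13.98 dB.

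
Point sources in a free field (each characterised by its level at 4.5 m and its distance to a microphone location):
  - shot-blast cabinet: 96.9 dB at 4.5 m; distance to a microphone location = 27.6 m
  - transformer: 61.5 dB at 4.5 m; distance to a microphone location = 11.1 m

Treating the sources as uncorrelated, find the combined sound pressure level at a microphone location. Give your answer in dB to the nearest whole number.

81 dB

Propagate each source to the receiver with L = L_ref − 20·log₁₀(r/r_ref), then add intensities.
shot-blast cabinet: 96.9 − 20·log₁₀(27.6/4.5) = 96.9 − 15.75 = 81.15 dB.
transformer: 61.5 − 20·log₁₀(11.1/4.5) = 61.5 − 7.84 = 53.66 dB.
Σ 10^(L/10) = 1.304e+08 → L_total = 10·log₁₀(1.304e+08) = 81.15 dB.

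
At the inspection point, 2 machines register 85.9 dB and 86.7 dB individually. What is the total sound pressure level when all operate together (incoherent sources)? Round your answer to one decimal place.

For uncorrelated sources the intensities add, so convert each level to linear form, sum, and take 10·log₁₀ of the total.
Σ 10^(L/10) = 10^(85.9/10) + 10^(86.7/10) = 8.568e+08.
L_total = 10·log₁₀(8.568e+08) = 89.33 dB.

89.3 dB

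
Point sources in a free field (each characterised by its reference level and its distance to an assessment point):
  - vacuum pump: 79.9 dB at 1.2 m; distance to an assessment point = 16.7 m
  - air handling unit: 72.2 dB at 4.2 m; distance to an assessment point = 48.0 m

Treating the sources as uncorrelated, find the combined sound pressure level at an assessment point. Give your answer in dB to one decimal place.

58.0 dB

First find each source's level at the receiver (point-source: −20·log₁₀(r/r_ref)), then combine on an intensity basis.
vacuum pump: 79.9 − 20·log₁₀(16.7/1.2) = 79.9 − 22.87 = 57.03 dB.
air handling unit: 72.2 − 20·log₁₀(48.0/4.2) = 72.2 − 21.16 = 51.04 dB.
Σ 10^(L/10) = 6.316e+05 → L_total = 10·log₁₀(6.316e+05) = 58.00 dB.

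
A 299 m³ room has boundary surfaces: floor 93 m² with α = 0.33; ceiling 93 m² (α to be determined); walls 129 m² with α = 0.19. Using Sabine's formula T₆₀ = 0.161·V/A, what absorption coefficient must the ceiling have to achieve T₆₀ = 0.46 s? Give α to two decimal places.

0.53

Required total absorption A = 0.161·299/0.46 = 104.65 m².
Absorption from the other surfaces = 93·0.33 + 129·0.19 = 55.20 m², so the ceiling must supply 49.45 m² over 93 m².
α = 49.45/93 = 0.532.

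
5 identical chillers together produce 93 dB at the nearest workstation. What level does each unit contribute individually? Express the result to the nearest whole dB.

Dividing the total intensity by 5 lowers the level by 10·log₁₀ 5 = 6.990 dB: L₁ = 93 − 6.990.

86 dB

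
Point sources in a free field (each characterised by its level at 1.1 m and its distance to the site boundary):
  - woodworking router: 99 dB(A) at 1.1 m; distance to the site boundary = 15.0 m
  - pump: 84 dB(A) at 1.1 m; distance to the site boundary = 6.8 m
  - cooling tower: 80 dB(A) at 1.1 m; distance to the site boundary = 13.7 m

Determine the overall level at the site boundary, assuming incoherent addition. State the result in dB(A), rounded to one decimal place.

77.0 dB(A)

Apply inverse-square spreading to bring every level to the receiver, then sum 10^(L/10).
woodworking router: 99 − 20·log₁₀(15.0/1.1) = 99 − 22.69 = 76.31 dB(A).
pump: 84 − 20·log₁₀(6.8/1.1) = 84 − 15.82 = 68.18 dB(A).
cooling tower: 80 − 20·log₁₀(13.7/1.1) = 80 − 21.91 = 58.09 dB(A).
Σ 10^(L/10) = 4.993e+07 → L_total = 10·log₁₀(4.993e+07) = 76.98 dB(A).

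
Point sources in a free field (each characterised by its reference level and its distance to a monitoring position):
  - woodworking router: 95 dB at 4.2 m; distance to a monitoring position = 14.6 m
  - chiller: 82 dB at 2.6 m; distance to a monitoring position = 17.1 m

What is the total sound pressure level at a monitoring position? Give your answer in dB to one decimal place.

84.2 dB

First find each source's level at the receiver (point-source: −20·log₁₀(r/r_ref)), then combine on an intensity basis.
woodworking router: 95 − 20·log₁₀(14.6/4.2) = 95 − 10.82 = 84.18 dB.
chiller: 82 − 20·log₁₀(17.1/2.6) = 82 − 16.36 = 65.64 dB.
Σ 10^(L/10) = 2.654e+08 → L_total = 10·log₁₀(2.654e+08) = 84.24 dB.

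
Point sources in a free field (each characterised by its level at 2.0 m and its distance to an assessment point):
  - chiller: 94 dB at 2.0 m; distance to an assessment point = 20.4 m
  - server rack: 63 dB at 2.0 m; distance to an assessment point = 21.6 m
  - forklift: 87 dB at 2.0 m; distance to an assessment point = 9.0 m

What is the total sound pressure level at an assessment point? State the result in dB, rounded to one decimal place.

76.9 dB

Apply inverse-square spreading to bring every level to the receiver, then sum 10^(L/10).
chiller: 94 − 20·log₁₀(20.4/2.0) = 94 − 20.17 = 73.83 dB.
server rack: 63 − 20·log₁₀(21.6/2.0) = 63 − 20.67 = 42.33 dB.
forklift: 87 − 20·log₁₀(9.0/2.0) = 87 − 13.06 = 73.94 dB.
Σ 10^(L/10) = 4.891e+07 → L_total = 10·log₁₀(4.891e+07) = 76.89 dB.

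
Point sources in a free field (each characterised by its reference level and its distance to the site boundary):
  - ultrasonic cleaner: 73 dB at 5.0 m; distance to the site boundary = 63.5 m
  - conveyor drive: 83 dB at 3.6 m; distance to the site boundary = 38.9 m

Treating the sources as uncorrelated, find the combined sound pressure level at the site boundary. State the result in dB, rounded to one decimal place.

Propagate each source to the receiver with L = L_ref − 20·log₁₀(r/r_ref), then add intensities.
ultrasonic cleaner: 73 − 20·log₁₀(63.5/5.0) = 73 − 22.08 = 50.92 dB.
conveyor drive: 83 − 20·log₁₀(38.9/3.6) = 83 − 20.67 = 62.33 dB.
Σ 10^(L/10) = 1.833e+06 → L_total = 10·log₁₀(1.833e+06) = 62.63 dB.

62.6 dB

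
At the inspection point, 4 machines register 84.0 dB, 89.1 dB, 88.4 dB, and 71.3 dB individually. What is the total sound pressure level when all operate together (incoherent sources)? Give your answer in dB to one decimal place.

For uncorrelated sources the intensities add, so convert each level to linear form, sum, and take 10·log₁₀ of the total.
Σ 10^(L/10) = 10^(84.0/10) + 10^(89.1/10) + 10^(88.4/10) + 10^(71.3/10) = 1.769e+09.
L_total = 10·log₁₀(1.769e+09) = 92.48 dB.

92.5 dB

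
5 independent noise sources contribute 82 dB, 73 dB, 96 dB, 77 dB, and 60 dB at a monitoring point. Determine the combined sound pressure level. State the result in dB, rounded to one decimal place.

Incoherent sources combine by intensity addition: L_total = 10·log₁₀(Σ 10^(L_i/10)).
Σ 10^(L/10) = 10^(82/10) + 10^(73/10) + 10^(96/10) + 10^(77/10) + 10^(60/10) = 4.211e+09.
L_total = 10·log₁₀(4.211e+09) = 96.24 dB.

96.2 dB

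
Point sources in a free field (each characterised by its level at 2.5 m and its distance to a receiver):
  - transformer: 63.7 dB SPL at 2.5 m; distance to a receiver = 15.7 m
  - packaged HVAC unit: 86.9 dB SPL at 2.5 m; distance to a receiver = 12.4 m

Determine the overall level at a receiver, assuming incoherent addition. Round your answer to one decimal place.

73.0 dB SPL

Apply inverse-square spreading to bring every level to the receiver, then sum 10^(L/10).
transformer: 63.7 − 20·log₁₀(15.7/2.5) = 63.7 − 15.96 = 47.74 dB SPL.
packaged HVAC unit: 86.9 − 20·log₁₀(12.4/2.5) = 86.9 − 13.91 = 72.99 dB SPL.
Σ 10^(L/10) = 1.997e+07 → L_total = 10·log₁₀(1.997e+07) = 73.00 dB SPL.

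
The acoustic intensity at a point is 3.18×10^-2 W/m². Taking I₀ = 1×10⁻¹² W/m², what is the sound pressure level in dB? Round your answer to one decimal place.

105.0 dB

L = 10·log₁₀(I/I₀) = 10·log₁₀(3.18×10^-2/10⁻¹²) = 10·log₁₀(3.18×10^10).
L = 10·(0.5024 + 10) = 105.02 dB.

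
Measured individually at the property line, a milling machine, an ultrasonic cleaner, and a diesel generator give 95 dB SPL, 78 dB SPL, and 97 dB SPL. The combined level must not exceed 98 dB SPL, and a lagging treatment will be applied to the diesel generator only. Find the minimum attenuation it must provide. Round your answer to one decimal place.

2.1 dB

Fixed contribution from the other sources: Σ 10^(L/10) = 10^(95/10) + 10^(78/10) = 3.225e+09 (95.09 dB SPL).
The limit corresponds to 10^(98/10) = 6.310e+09; subtracting the fixed part leaves 3.084e+09 for the diesel generator, i.e. 94.89 dB SPL.
So the diesel generator must be reduced from 97 to 94.89 dB SPL: IL = 2.11 dB.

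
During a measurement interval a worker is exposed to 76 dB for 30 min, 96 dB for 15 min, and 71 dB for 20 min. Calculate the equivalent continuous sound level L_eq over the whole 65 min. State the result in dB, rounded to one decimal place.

89.7 dB

L_eq = 10·log₁₀[(1/T)·Σ tᵢ·10^(Lᵢ/10)] with T = 65 min.
Σ tᵢ·10^(Lᵢ/10) = 30·10^(76/10) + 15·10^(96/10) + 20·10^(71/10) = 6.116e+10.
L_eq = 10·log₁₀(6.116e+10/65) = 89.74 dB.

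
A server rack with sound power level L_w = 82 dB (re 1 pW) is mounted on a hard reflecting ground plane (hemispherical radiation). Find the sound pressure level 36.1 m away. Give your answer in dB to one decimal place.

42.9 dB

L_p = L_w − 10·log₁₀(2π·r²) with r = 36.1 m.
2π·r² = 8188 m², 10·log₁₀ of that is 39.132 dB.
L_p = 82 − 39.132 = 42.87 dB.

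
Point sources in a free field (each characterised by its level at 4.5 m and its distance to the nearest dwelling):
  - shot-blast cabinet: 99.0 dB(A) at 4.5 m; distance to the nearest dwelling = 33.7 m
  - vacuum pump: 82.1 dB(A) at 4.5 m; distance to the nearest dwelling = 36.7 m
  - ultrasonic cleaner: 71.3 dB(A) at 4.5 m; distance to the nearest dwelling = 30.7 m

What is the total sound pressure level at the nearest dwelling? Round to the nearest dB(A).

Apply inverse-square spreading to bring every level to the receiver, then sum 10^(L/10).
shot-blast cabinet: 99.0 − 20·log₁₀(33.7/4.5) = 99.0 − 17.49 = 81.51 dB(A).
vacuum pump: 82.1 − 20·log₁₀(36.7/4.5) = 82.1 − 18.23 = 63.87 dB(A).
ultrasonic cleaner: 71.3 − 20·log₁₀(30.7/4.5) = 71.3 − 16.68 = 54.62 dB(A).
Σ 10^(L/10) = 1.444e+08 → L_total = 10·log₁₀(1.444e+08) = 81.59 dB(A).

82 dB(A)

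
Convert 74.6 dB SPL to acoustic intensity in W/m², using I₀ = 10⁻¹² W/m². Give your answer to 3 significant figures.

2.88e-05 W/m²

I/I₀ = 10^(74.6/10) = 2.884e+07, so I = 2.884e+07 × 10⁻¹² W/m².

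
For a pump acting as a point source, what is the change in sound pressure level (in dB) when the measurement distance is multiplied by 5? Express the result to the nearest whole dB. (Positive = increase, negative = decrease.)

-14 dB

Point-source spreading: ΔL = −20·log₁₀(r₂/r₁).
ΔL = −20·log₁₀(5) = -13.98 dB.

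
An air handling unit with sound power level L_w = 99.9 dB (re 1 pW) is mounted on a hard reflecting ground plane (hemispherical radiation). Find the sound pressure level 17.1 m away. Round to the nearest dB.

The power spreads over a hemisphere of area 2π·r², so L_p = L_w − 10·log₁₀(2π·r²).
2π·r² = 1837 m², 10·log₁₀ of that is 32.642 dB.
L_p = 99.9 − 32.642 = 67.26 dB.

67 dB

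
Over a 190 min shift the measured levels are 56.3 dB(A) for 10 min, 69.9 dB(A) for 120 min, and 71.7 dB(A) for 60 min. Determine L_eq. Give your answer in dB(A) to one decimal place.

70.4 dB(A)

L_eq = 10·log₁₀[(1/T)·Σ tᵢ·10^(Lᵢ/10)] with T = 190 min.
Σ tᵢ·10^(Lᵢ/10) = 10·10^(56.3/10) + 120·10^(69.9/10) + 60·10^(71.7/10) = 2.064e+09.
L_eq = 10·log₁₀(2.064e+09/190) = 70.36 dB(A).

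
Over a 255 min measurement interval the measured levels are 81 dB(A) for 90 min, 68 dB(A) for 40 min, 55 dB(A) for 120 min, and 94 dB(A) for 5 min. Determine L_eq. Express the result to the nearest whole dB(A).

80 dB(A)

Weight each interval's intensity by its duration and average over T = 255 min:
Σ tᵢ·10^(Lᵢ/10) = 90·10^(81/10) + 40·10^(68/10) + 120·10^(55/10) + 5·10^(94/10) = 2.418e+10.
L_eq = 10·log₁₀(2.418e+10/255) = 79.77 dB(A).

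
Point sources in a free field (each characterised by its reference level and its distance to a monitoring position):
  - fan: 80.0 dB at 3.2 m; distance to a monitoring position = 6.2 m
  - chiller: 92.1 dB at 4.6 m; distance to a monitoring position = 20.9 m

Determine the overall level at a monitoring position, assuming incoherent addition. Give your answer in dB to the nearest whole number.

Propagate each source to the receiver with L = L_ref − 20·log₁₀(r/r_ref), then add intensities.
fan: 80.0 − 20·log₁₀(6.2/3.2) = 80.0 − 5.74 = 74.26 dB.
chiller: 92.1 − 20·log₁₀(20.9/4.6) = 92.1 − 13.15 = 78.95 dB.
Σ 10^(L/10) = 1.052e+08 → L_total = 10·log₁₀(1.052e+08) = 80.22 dB.

80 dB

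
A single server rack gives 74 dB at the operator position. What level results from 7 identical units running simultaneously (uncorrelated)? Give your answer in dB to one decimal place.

82.5 dB

With 7 equal, uncorrelated contributions the intensity is 7× that of one unit, giving a rise of 10·log₁₀ 7.
L_total = 74 + 10·log₁₀(7) = 74 + 8.451 = 82.45 dB.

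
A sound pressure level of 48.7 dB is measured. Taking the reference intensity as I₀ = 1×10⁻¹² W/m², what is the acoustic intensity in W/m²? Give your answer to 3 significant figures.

7.41e-08 W/m²

I = I₀·10^(L/10) = 10⁻¹² × 10^(48.7/10) = 10^(-7.130).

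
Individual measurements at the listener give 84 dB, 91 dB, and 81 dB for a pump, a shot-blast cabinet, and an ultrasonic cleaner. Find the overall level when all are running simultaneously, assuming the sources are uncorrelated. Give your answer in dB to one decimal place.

Incoherent sources combine by intensity addition: L_total = 10·log₁₀(Σ 10^(L_i/10)).
Σ 10^(L/10) = 10^(84/10) + 10^(91/10) + 10^(81/10) = 1.636e+09.
L_total = 10·log₁₀(1.636e+09) = 92.14 dB.

92.1 dB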